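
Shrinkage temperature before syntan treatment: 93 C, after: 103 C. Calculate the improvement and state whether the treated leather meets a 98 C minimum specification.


Improvement = 103 - 93 = 10 C
Spec check: 103 C >= 98 C? Yes


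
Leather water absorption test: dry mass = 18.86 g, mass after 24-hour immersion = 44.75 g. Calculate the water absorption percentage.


137.3%


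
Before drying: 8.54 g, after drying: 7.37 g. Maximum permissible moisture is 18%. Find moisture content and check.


MC = (8.54 - 7.37) / 8.54 x 100 = 13.7%
Maximum: 18%
Acceptable: Yes


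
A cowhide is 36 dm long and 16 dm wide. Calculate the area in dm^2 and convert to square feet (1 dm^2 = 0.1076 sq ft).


576 dm^2
61.98 sq ft

Area = 36 x 16 = 576 dm^2
Conversion: 576 x 0.1076 = 61.98 sq ft


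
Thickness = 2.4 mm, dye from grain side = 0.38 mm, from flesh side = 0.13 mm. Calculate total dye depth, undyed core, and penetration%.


Total dyed = 0.38 + 0.13 = 0.51 mm
Undyed core = 2.4 - 0.51 = 1.89 mm
Penetration = 0.51 / 2.4 x 100 = 21.3%


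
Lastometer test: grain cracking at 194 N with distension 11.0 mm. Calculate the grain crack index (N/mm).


17.6 N/mm

Grain crack index = force / distension
Index = 194 / 11.0 = 17.6 N/mm


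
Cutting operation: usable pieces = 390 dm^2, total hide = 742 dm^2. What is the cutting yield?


Yield = usable / total x 100
Yield = 390 / 742 x 100 = 52.6%


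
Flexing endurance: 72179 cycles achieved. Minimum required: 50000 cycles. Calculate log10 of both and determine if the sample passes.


Achieved: log10 = 4.86
Required: log10 = 4.70
Passes: Yes


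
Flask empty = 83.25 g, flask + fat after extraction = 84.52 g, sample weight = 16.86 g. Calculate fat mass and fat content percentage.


Fat mass = 84.52 - 83.25 = 1.27 g
Fat% = 1.27 / 16.86 x 100 = 7.5%


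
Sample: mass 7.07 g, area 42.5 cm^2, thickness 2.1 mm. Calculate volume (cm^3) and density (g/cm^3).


Thickness in cm = 2.1 / 10 = 0.21 cm
Volume = 42.5 x 0.21 = 8.925 cm^3
Density = 7.07 / 8.925 = 0.792 g/cm^3


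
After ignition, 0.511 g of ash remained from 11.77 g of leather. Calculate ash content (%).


4.34%


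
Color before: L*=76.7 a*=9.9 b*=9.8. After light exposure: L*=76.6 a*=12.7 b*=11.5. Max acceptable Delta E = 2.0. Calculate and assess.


Delta E = 3.28
Passes: No

dL = -0.1, da = 2.8, db = 1.7
dE = sqrt((-0.1)^2 + (2.8)^2 + (1.7)^2) = 3.28
Max = 2.0
Passes: No


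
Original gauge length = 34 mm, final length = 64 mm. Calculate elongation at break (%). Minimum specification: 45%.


Elongation = 88.2%
Meets spec: Yes


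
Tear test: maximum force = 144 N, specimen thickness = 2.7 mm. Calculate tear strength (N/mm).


Tear strength = force / thickness
Tear = 144 / 2.7 = 53.3 N/mm


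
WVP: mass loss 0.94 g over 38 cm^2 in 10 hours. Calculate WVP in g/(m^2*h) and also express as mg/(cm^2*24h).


WVP = 24.74 g/(m^2*h)
Daily rate = 59.37 mg/(cm^2*24h)


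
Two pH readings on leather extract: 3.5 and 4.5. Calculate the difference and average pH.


Difference = |3.5 - 4.5| = 1.0
Average = (3.5 + 4.5) / 2 = 4.00


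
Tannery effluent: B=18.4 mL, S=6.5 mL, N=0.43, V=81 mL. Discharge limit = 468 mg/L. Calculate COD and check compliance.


COD = 505.4 mg/L
Compliant: No

COD = (18.4 - 6.5) x 0.43 x 8000 / 81 = 505.4 mg/L
Limit: 468 mg/L
Compliant: No


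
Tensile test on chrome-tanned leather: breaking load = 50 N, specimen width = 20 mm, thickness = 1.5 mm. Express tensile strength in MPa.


1.67 MPa

Cross-section = 20 x 1.5 = 30.0 mm^2
TS = 50 / 30.0 = 1.67 MPa
(1 N/mm^2 = 1 MPa)


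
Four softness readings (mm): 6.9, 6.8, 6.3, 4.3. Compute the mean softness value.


Sum = 6.9 + 6.8 + 6.3 + 4.3
Mean = 24.3 / 4 = 6.08 mm


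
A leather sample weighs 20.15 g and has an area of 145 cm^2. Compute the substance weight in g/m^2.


1389.7 g/m^2

Substance weight = mass / area x 10000
SW = 20.15 / 145 x 10000
SW = 1389.7 g/m^2


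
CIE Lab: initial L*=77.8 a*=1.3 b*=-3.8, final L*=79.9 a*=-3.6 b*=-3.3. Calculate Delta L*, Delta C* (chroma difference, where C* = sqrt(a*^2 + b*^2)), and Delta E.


Delta L* = 2.1
Delta C* = 0.87
Delta E = 5.35


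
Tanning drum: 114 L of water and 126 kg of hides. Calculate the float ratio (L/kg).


Float ratio = water / hide weight
Ratio = 114 / 126 = 0.9


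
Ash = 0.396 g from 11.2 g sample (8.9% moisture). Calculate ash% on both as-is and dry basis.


As-is ash = 3.54%
Dry-basis ash = 3.88%

As-is ash% = 0.396 / 11.2 x 100 = 3.54%
Dry mass = 11.2 x (100 - 8.9) / 100 = 10.2032 g
Dry-basis ash% = 0.396 / 10.2032 x 100 = 3.88%


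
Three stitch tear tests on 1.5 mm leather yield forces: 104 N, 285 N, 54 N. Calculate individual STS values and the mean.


STS1 = 104 / 1.5 = 69.3 N/mm
STS2 = 285 / 1.5 = 190.0 N/mm
STS3 = 54 / 1.5 = 36.0 N/mm
Mean = (69.3 + 190.0 + 36.0) / 3 = 98.4 N/mm


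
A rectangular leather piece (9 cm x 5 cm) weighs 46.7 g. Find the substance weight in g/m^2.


10377.8 g/m^2


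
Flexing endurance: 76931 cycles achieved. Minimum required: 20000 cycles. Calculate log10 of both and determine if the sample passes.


Achieved: log10 = 4.89
Required: log10 = 4.30
Passes: Yes

log10(76931) = 4.89
log10(20000) = 4.30
Passes: Yes


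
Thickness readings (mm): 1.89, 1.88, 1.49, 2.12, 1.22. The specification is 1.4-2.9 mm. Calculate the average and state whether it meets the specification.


Average = 1.72 mm
Within specification: Yes


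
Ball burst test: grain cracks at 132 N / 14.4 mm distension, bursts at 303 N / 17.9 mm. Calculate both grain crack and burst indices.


Crack index = 9.2 N/mm
Burst index = 16.9 N/mm

Crack index = 132 / 14.4 = 9.2 N/mm
Burst index = 303 / 17.9 = 16.9 N/mm


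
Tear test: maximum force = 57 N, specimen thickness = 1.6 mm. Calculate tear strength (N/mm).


Tear strength = force / thickness
Tear = 57 / 1.6 = 35.6 N/mm


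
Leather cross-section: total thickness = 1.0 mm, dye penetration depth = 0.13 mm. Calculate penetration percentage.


Penetration% = 0.13 / 1.0 x 100
Penetration = 13.0%


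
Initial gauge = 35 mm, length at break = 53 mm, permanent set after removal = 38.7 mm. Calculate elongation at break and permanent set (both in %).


Elongation at break = 51.4%
Permanent set = 10.6%

Elongation at break = (53 - 35) / 35 x 100 = 51.4%
Permanent set = (38.7 - 35) / 35 x 100 = 10.6%


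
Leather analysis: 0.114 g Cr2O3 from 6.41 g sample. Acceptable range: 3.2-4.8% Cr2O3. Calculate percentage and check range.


Cr2O3% = 0.114 / 6.41 x 100 = 1.78%
Acceptable range: 3.2 to 4.8%
Within range: No


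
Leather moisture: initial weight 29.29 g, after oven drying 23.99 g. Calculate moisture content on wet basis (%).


18.1%

Moisture = 29.29 - 23.99 = 5.30 g
MC = 5.30 / 29.29 x 100 = 18.1%


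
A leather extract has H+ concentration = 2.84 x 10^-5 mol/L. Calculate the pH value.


pH = 4.55


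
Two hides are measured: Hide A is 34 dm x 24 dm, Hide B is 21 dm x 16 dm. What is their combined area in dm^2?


Hide A area = 34 x 24 = 816 dm^2
Hide B area = 21 x 16 = 336 dm^2
Total = 816 + 336 = 1152 dm^2


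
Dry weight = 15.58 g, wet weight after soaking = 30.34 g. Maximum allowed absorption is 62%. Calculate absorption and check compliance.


Absorption = 94.7%
Compliant: No

WA = (30.34 - 15.58) / 15.58 x 100 = 94.7%
Maximum allowed: 62%
Compliant: No


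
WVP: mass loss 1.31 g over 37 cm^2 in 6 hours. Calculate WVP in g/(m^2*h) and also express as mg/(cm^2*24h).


WVP = 59.01 g/(m^2*h)
Daily rate = 141.62 mg/(cm^2*24h)

WVP = 1.31 / (37 x 6) x 10000 = 59.01 g/(m^2*h)
Mass loss in mg = 1.31 x 1000 = 1310 mg
Per cm^2 per 24h in mg: 1310 x 24 / (37 x 6) = 31440 / 222 = 141.62 mg/(cm^2*24h)


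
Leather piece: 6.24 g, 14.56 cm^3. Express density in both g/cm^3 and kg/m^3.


Density = 6.24 / 14.56 = 0.429 g/cm^3
Convert: 0.429 x 1000 = 429 kg/m^3


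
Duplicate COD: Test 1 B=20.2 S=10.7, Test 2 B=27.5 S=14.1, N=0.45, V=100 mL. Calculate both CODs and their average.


COD1 = (20.2 - 10.7) x 0.45 x 8000 / 100 = 342.0 mg/L
COD2 = (27.5 - 14.1) x 0.45 x 8000 / 100 = 482.4 mg/L
Average = (342.0 + 482.4) / 2 = 412.2 mg/L


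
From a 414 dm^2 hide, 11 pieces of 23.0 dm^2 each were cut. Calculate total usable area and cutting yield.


Total usable = 11 x 23.0 = 253.0 dm^2
Yield = 253.0 / 414 x 100 = 61.1%


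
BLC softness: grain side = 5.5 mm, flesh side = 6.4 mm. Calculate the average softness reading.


5.95 mm


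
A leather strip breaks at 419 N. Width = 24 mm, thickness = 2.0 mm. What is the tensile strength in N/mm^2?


Cross-sectional area = 24 x 2.0 = 48.0 mm^2
Tensile strength = 419 / 48.0 = 8.73 N/mm^2


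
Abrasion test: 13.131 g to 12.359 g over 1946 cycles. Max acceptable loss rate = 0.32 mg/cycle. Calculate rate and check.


Loss = 13.131 - 12.359 = 0.772 g
Rate = 0.772 g / 1946 cycles x 1000 = 0.397 mg/cycle
Max = 0.32 mg/cycle
Passes: No


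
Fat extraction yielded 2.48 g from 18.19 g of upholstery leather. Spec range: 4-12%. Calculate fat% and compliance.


Fat content = 13.6%
Compliant: No

Fat% = 2.48 / 18.19 x 100 = 13.6%
Spec range: 4-12%
Compliant: No


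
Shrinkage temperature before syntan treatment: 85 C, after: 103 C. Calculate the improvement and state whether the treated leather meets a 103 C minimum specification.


Improvement = 18 C
Meets 103 C spec: Yes

Improvement = 103 - 85 = 18 C
Spec check: 103 C >= 103 C? Yes


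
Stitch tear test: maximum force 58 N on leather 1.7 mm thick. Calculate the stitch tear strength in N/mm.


Stitch tear strength = force / thickness
STS = 58 / 1.7 = 34.1 N/mm


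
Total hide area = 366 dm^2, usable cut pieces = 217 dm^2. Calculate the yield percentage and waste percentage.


Yield = 59.3%
Waste = 40.7%


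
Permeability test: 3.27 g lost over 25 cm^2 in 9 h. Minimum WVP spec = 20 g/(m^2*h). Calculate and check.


WVP = 3.27 / (25 x 9) x 10000 = 145.33 g/(m^2*h)
Minimum: 20 g/(m^2*h)
Meets spec: Yes


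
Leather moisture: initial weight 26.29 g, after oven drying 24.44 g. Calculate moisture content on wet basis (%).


7.0%

Moisture = 26.29 - 24.44 = 1.85 g
MC = 1.85 / 26.29 x 100 = 7.0%


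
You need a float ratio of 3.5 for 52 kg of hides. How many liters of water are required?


182.0 L

Water = hide weight x target ratio
Water = 52 x 3.5 = 182.0 L


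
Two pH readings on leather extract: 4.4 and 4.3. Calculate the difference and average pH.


Difference = 0.1
Average pH = 4.35

Difference = |4.4 - 4.3| = 0.1
Average = (4.4 + 4.3) / 2 = 4.35


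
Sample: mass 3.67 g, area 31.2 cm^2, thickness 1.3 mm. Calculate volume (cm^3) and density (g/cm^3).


Volume = 4.056 cm^3
Density = 0.905 g/cm^3

Thickness in cm = 1.3 / 10 = 0.13 cm
Volume = 31.2 x 0.13 = 4.056 cm^3
Density = 3.67 / 4.056 = 0.905 g/cm^3


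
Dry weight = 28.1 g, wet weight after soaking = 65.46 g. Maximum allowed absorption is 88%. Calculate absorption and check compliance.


WA = (65.46 - 28.1) / 28.1 x 100 = 133.0%
Maximum allowed: 88%
Compliant: No


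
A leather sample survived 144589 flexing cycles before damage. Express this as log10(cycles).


5.16


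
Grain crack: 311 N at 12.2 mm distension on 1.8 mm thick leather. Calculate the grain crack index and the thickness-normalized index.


Crack index = 25.5 N/mm
Normalized index = 14.2 N/mm per mm

Crack index = 311 / 12.2 = 25.5 N/mm
Normalized = 25.5 / 1.8 = 14.2 N/mm per mm


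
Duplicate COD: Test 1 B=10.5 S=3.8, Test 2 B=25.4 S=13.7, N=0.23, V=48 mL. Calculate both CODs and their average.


COD1 = 256.8 mg/L
COD2 = 448.5 mg/L
Average = 352.7 mg/L

COD1 = (10.5 - 3.8) x 0.23 x 8000 / 48 = 256.8 mg/L
COD2 = (25.4 - 13.7) x 0.23 x 8000 / 48 = 448.5 mg/L
Average = (256.8 + 448.5) / 2 = 352.7 mg/L


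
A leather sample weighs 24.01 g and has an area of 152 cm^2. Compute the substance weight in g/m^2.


1579.6 g/m^2

Substance weight = mass / area x 10000
SW = 24.01 / 152 x 10000
SW = 1579.6 g/m^2


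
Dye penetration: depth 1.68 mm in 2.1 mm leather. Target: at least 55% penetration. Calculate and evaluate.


Penetration = 1.68 / 2.1 x 100 = 80.0%
Target: 55%
Meets target: Yes


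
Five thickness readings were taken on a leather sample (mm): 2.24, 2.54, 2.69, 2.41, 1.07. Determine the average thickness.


2.19 mm

Sum = 2.24 + 2.54 + 2.69 + 2.41 + 1.07 = 10.95
Average = 10.95 / 5 = 2.19 mm


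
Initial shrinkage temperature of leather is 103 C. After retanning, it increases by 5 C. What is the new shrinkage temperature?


108 C

New Ts = 103 + 5 = 108 C


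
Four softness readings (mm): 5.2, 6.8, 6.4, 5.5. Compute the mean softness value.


5.98 mm

Sum = 5.2 + 6.8 + 6.4 + 5.5
Mean = 23.9 / 4 = 5.98 mm


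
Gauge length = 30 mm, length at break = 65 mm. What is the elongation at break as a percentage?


116.7%

Extension = 65 - 30 = 35 mm
Elongation = 35 / 30 x 100 = 116.7%


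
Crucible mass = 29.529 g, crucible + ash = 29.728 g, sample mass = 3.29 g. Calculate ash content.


Ash mass = 0.199 g
Ash content = 6.05%

Ash mass = 29.728 - 29.529 = 0.199 g
Ash% = 0.199 / 3.29 x 100 = 6.05%


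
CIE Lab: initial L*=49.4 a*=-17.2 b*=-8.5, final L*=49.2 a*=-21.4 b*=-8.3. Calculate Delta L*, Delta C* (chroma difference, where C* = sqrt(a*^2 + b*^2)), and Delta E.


Delta L* = -0.2
Delta C* = 3.77
Delta E = 4.21

Delta L* = 49.2 - 49.4 = -0.2
C1* = sqrt((-17.2)^2 + (-8.5)^2) = 19.186
C2* = sqrt((-21.4)^2 + (-8.3)^2) = 22.953
Delta C* = 22.953 - 19.186 = 3.77
Delta E = sqrt((-0.2)^2 + (-4.2)^2 + (0.2)^2) = 4.21


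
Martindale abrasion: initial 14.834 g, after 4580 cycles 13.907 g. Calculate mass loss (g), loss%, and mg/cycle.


Mass loss = 0.927 g
Loss = 6.25%
Rate = 0.202 mg/cycle

Loss = 14.834 - 13.907 = 0.927 g
Loss% = 0.927 / 14.834 x 100 = 6.25%
Rate = 0.927 / 4580 x 1000 = 0.202 mg/cycle


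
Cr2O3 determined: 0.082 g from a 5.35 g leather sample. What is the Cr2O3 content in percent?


1.53%

Cr2O3% = 0.082 / 5.35 x 100
Cr2O3% = 1.53%


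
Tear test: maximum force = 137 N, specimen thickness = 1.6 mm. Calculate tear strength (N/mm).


Tear strength = force / thickness
Tear = 137 / 1.6 = 85.6 N/mm


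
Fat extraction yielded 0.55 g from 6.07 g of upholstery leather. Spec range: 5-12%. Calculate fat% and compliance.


Fat% = 0.55 / 6.07 x 100 = 9.1%
Spec range: 5-12%
Compliant: Yes


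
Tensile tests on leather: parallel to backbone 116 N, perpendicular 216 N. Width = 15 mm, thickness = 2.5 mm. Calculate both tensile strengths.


Area = 15 x 2.5 = 37.5 mm^2
TS (parallel) = 116 / 37.5 = 3.09 N/mm^2
TS (perpendicular) = 216 / 37.5 = 5.76 N/mm^2


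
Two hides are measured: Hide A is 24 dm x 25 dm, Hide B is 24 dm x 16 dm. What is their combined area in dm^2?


Hide A area = 24 x 25 = 600 dm^2
Hide B area = 24 x 16 = 384 dm^2
Total = 600 + 384 = 984 dm^2


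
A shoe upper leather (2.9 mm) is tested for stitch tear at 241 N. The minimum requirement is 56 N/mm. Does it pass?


STS = 241 / 2.9 = 83.1 N/mm
Minimum required: 56 N/mm
Passes: Yes


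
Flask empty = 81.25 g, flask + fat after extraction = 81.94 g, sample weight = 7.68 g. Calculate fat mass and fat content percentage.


Fat mass = 0.69 g
Fat content = 9.0%


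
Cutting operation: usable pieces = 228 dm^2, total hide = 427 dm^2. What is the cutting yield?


Yield = usable / total x 100
Yield = 228 / 427 x 100 = 53.4%


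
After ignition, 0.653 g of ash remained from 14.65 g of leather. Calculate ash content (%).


Ash% = 0.653 / 14.65 x 100
Ash% = 4.46%


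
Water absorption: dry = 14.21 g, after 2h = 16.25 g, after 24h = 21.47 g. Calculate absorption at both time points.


WA (2h) = (16.25 - 14.21) / 14.21 x 100 = 14.4%
WA (24h) = (21.47 - 14.21) / 14.21 x 100 = 51.1%


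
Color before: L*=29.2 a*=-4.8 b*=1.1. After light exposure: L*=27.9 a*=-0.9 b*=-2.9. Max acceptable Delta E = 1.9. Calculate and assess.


dL = -1.3, da = 3.9, db = -4.0
dE = sqrt((-1.3)^2 + (3.9)^2 + (-4.0)^2) = 5.74
Max = 1.9
Passes: No


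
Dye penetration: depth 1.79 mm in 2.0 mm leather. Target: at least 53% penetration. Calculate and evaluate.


Penetration = 89.5%
Meets target: Yes

Penetration = 1.79 / 2.0 x 100 = 89.5%
Target: 53%
Meets target: Yes


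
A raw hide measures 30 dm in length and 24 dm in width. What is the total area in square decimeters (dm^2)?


720 dm^2

Area = length x width
Area = 30 x 24 = 720 dm^2


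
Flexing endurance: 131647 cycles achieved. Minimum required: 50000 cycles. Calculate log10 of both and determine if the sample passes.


Achieved: log10 = 5.12
Required: log10 = 4.70
Passes: Yes

log10(131647) = 5.12
log10(50000) = 4.70
Passes: Yes


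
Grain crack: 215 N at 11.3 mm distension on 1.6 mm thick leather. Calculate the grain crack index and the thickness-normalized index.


Crack index = 19.0 N/mm
Normalized index = 11.9 N/mm per mm

Crack index = 215 / 11.3 = 19.0 N/mm
Normalized = 19.0 / 1.6 = 11.9 N/mm per mm


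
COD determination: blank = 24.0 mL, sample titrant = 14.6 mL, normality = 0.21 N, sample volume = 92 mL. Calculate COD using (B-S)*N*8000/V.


171.7 mg/L


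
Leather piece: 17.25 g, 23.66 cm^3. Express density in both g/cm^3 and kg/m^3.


Density = 17.25 / 23.66 = 0.729 g/cm^3
Convert: 0.729 x 1000 = 729 kg/m^3


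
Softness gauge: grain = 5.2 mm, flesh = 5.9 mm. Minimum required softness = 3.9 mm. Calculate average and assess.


Average softness = 5.55 mm
Meets requirement: Yes


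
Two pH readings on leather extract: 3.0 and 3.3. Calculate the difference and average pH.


Difference = |3.0 - 3.3| = 0.3
Average = (3.0 + 3.3) / 2 = 3.15


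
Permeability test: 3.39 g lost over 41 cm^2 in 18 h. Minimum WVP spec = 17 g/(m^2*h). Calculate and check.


WVP = 3.39 / (41 x 18) x 10000 = 45.93 g/(m^2*h)
Minimum: 17 g/(m^2*h)
Meets spec: Yes


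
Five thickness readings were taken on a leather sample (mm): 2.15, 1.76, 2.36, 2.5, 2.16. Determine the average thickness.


Sum = 2.15 + 1.76 + 2.36 + 2.5 + 2.16 = 10.93
Average = 10.93 / 5 = 2.19 mm


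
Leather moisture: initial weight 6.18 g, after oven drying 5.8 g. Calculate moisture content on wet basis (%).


Moisture = 6.18 - 5.8 = 0.38 g
MC = 0.38 / 6.18 x 100 = 6.1%


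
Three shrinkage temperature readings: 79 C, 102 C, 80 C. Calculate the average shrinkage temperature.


87.0 C

Average = (79 + 102 + 80) / 3
Average = 261 / 3 = 87.0 C


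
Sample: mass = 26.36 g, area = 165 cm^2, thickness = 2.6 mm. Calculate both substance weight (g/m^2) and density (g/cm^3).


SW = 26.36 / 165 x 10000 = 1597.6 g/m^2
Volume = 165 x 2.6 / 10 = 42.90 cm^3
Density = 26.36 / 42.90 = 0.614 g/cm^3


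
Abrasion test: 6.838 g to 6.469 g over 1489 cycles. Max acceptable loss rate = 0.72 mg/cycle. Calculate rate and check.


Loss = 6.838 - 6.469 = 0.369 g
Rate = 0.369 g / 1489 cycles x 1000 = 0.248 mg/cycle
Max = 0.72 mg/cycle
Passes: Yes


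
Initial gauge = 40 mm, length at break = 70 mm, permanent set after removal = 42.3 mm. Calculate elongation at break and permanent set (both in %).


Elongation at break = (70 - 40) / 40 x 100 = 75.0%
Permanent set = (42.3 - 40) / 40 x 100 = 5.8%


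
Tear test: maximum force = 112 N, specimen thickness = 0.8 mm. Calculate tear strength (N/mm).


140.0 N/mm

Tear strength = force / thickness
Tear = 112 / 0.8 = 140.0 N/mm


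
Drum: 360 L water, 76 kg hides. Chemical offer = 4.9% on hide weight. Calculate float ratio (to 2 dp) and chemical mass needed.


Float ratio = 360 / 76 = 4.74
Chemical = 76 x 4.9 / 100 = 3.724 kg


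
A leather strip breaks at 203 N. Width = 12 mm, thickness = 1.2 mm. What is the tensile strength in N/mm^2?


14.10 N/mm^2

Cross-sectional area = 12 x 1.2 = 14.4 mm^2
Tensile strength = 203 / 14.4 = 14.10 N/mm^2


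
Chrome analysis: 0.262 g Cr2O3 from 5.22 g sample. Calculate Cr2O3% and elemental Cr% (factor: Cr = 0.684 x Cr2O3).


Cr2O3 = 5.02%
Cr = 3.43%

Cr2O3% = 0.262 / 5.22 x 100 = 5.02%
Cr% = 5.02 x 0.684 = 3.43%


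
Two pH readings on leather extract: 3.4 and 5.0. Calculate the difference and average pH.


Difference = |3.4 - 5.0| = 1.6
Average = (3.4 + 5.0) / 2 = 4.20


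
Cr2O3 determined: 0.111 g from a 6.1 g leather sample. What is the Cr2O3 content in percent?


Cr2O3% = 0.111 / 6.1 x 100
Cr2O3% = 1.82%


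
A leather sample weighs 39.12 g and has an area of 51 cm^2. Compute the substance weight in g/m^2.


7670.6 g/m^2


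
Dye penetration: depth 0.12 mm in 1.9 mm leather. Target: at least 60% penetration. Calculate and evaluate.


Penetration = 0.12 / 1.9 x 100 = 6.3%
Target: 60%
Meets target: No


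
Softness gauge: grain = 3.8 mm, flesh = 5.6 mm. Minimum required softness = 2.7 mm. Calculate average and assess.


Average softness = 4.70 mm
Meets requirement: Yes


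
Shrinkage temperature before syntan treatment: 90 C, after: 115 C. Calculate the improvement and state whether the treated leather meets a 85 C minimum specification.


Improvement = 25 C
Meets 85 C spec: Yes

Improvement = 115 - 90 = 25 C
Spec check: 115 C >= 85 C? Yes


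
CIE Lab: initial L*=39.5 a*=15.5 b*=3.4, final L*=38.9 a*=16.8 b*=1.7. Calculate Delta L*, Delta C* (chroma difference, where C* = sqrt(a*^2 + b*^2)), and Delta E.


Delta L* = -0.6
Delta C* = 1.02
Delta E = 2.22

Delta L* = 38.9 - 39.5 = -0.6
C1* = sqrt((15.5)^2 + (3.4)^2) = 15.869
C2* = sqrt((16.8)^2 + (1.7)^2) = 16.886
Delta C* = 16.886 - 15.869 = 1.02
Delta E = sqrt((-0.6)^2 + (1.3)^2 + (-1.7)^2) = 2.22


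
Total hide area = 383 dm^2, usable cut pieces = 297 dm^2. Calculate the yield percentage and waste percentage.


Yield = 77.5%
Waste = 22.5%

Yield = 297 / 383 x 100 = 77.5%
Waste = 383 - 297 = 86 dm^2
Waste% = 100 - 77.5 = 22.5%


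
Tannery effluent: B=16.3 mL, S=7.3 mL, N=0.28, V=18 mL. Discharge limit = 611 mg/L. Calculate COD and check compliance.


COD = 1120.0 mg/L
Compliant: No

COD = (16.3 - 7.3) x 0.28 x 8000 / 18 = 1120.0 mg/L
Limit: 611 mg/L
Compliant: No


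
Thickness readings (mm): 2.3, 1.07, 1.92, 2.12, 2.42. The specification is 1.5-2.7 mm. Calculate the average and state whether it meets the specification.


Sum = 9.83
Average = 9.83 / 5 = 1.97 mm
Specification range: 1.5 to 2.7 mm
Within spec: Yes


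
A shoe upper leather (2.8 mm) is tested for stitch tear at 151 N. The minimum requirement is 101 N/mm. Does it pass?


STS = 53.9 N/mm
Passes: No

STS = 151 / 2.8 = 53.9 N/mm
Minimum required: 101 N/mm
Passes: No


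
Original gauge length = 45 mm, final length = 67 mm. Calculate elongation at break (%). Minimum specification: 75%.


Elongation = 48.9%
Meets spec: No

Extension = 67 - 45 = 22 mm
Elongation = 22 / 45 x 100 = 48.9%
Minimum required: 75%
Meets specification: No


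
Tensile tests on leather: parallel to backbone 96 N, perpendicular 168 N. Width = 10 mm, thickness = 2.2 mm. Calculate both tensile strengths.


Parallel = 4.36 N/mm^2
Perpendicular = 7.64 N/mm^2

Area = 10 x 2.2 = 22.0 mm^2
TS (parallel) = 96 / 22.0 = 4.36 N/mm^2
TS (perpendicular) = 168 / 22.0 = 7.64 N/mm^2


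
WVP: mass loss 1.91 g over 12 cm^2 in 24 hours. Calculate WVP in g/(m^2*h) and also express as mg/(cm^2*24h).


WVP = 66.32 g/(m^2*h)
Daily rate = 159.17 mg/(cm^2*24h)

WVP = 1.91 / (12 x 24) x 10000 = 66.32 g/(m^2*h)
Mass loss in mg = 1.91 x 1000 = 1910 mg
Per cm^2 per 24h in mg: 1910 x 24 / (12 x 24) = 45840 / 288 = 159.17 mg/(cm^2*24h)


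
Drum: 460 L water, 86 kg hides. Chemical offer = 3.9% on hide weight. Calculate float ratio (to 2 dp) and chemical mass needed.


Float ratio = 5.35
Chemical needed = 3.354 kg


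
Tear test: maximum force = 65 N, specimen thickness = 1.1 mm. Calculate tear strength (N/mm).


Tear strength = force / thickness
Tear = 65 / 1.1 = 59.1 N/mm


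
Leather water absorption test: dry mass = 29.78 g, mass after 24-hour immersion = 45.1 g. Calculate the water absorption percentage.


Water absorbed = 45.1 - 29.78 = 15.32 g
WA% = 15.32 / 29.78 x 100 = 51.4%


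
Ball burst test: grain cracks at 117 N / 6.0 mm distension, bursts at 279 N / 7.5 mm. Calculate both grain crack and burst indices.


Crack index = 19.5 N/mm
Burst index = 37.2 N/mm

Crack index = 117 / 6.0 = 19.5 N/mm
Burst index = 279 / 7.5 = 37.2 N/mm


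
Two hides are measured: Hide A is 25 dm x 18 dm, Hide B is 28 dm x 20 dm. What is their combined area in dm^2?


1010 dm^2


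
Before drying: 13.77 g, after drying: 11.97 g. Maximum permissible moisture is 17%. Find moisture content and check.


Moisture content = 13.1%
Acceptable: Yes


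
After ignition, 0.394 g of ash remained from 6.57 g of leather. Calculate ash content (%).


Ash% = 0.394 / 6.57 x 100
Ash% = 6.00%


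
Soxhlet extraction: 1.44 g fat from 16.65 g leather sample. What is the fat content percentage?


Fat content = 1.44 / 16.65 x 100
Fat = 8.6%


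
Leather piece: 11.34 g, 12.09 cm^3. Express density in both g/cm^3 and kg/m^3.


Density = 11.34 / 12.09 = 0.938 g/cm^3
Convert: 0.938 x 1000 = 938 kg/m^3


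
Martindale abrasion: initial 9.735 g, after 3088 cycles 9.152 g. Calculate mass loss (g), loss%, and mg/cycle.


Mass loss = 0.583 g
Loss = 5.99%
Rate = 0.189 mg/cycle

Loss = 9.735 - 9.152 = 0.583 g
Loss% = 0.583 / 9.735 x 100 = 5.99%
Rate = 0.583 / 3088 x 1000 = 0.189 mg/cycle


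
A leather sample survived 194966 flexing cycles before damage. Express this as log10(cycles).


5.29

log10(194966) = 5.29


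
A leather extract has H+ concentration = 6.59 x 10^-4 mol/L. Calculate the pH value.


pH = 3.18

pH = -log10[H+]
pH = -log10(6.59 x 10^-4) = 3.18


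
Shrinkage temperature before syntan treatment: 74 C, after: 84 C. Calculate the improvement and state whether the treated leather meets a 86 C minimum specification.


Improvement = 10 C
Meets 86 C spec: No


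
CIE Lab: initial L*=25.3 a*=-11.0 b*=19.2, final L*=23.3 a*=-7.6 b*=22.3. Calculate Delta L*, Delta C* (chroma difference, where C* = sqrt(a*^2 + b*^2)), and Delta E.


Delta L* = 23.3 - 25.3 = -2.0
C1* = sqrt((-11.0)^2 + (19.2)^2) = 22.128
C2* = sqrt((-7.6)^2 + (22.3)^2) = 23.559
Delta C* = 23.559 - 22.128 = 1.43
Delta E = sqrt((-2.0)^2 + (3.4)^2 + (3.1)^2) = 5.02


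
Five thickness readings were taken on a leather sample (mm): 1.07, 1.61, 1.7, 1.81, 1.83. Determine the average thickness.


Sum = 1.07 + 1.61 + 1.7 + 1.81 + 1.83 = 8.02
Average = 8.02 / 5 = 1.60 mm


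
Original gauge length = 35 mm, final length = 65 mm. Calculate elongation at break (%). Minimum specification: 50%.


Extension = 65 - 35 = 30 mm
Elongation = 30 / 35 x 100 = 85.7%
Minimum required: 50%
Meets specification: Yes


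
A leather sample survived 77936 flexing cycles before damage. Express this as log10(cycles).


4.89

log10(77936) = 4.89


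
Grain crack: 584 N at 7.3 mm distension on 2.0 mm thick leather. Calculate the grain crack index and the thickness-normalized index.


Crack index = 80.0 N/mm
Normalized index = 40.0 N/mm per mm

Crack index = 584 / 7.3 = 80.0 N/mm
Normalized = 80.0 / 2.0 = 40.0 N/mm per mm


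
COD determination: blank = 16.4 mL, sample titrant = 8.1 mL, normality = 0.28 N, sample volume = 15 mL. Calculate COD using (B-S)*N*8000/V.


COD = (16.4 - 8.1) x 0.28 x 8000 / 15
COD = 8.3 x 0.28 x 8000 / 15
COD = 1239.5 mg/L


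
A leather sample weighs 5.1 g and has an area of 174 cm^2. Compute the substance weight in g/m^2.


Substance weight = mass / area x 10000
SW = 5.1 / 174 x 10000
SW = 293.1 g/m^2


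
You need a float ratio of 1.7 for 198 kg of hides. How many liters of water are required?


Water = hide weight x target ratio
Water = 198 x 1.7 = 336.6 L


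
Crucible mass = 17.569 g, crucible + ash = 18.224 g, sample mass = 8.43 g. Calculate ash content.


Ash mass = 0.655 g
Ash content = 7.77%


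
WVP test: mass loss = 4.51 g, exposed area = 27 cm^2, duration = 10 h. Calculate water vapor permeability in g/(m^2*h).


167.04 g/(m^2*h)

WVP = mass_loss / (area x time) x 10000
WVP = 4.51 / (27 x 10) x 10000
WVP = 4.51 / 270 x 10000 = 167.04 g/(m^2*h)


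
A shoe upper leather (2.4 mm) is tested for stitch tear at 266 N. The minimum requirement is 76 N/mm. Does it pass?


STS = 110.8 N/mm
Passes: Yes

STS = 266 / 2.4 = 110.8 N/mm
Minimum required: 76 N/mm
Passes: Yes


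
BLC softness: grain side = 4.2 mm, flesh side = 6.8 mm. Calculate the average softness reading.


5.50 mm


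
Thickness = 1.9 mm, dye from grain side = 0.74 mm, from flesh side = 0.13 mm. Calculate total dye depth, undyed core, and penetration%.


Total dyed = 0.74 + 0.13 = 0.87 mm
Undyed core = 1.9 - 0.87 = 1.03 mm
Penetration = 0.87 / 1.9 x 100 = 45.8%


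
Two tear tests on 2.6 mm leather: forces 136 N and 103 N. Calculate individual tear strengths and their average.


Tear 1 = 52.3 N/mm
Tear 2 = 39.6 N/mm
Average = 46.0 N/mm

Tear 1 = 136 / 2.6 = 52.3 N/mm
Tear 2 = 103 / 2.6 = 39.6 N/mm
Average = (52.3 + 39.6) / 2 = 46.0 N/mm


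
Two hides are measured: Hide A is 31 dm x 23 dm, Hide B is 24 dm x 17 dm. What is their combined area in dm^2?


Hide A area = 31 x 23 = 713 dm^2
Hide B area = 24 x 17 = 408 dm^2
Total = 713 + 408 = 1121 dm^2


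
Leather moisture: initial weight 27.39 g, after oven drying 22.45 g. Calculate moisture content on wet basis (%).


18.0%

Moisture = 27.39 - 22.45 = 4.94 g
MC = 4.94 / 27.39 x 100 = 18.0%


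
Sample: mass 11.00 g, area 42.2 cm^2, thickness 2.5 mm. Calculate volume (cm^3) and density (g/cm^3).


Thickness in cm = 2.5 / 10 = 0.25 cm
Volume = 42.2 x 0.25 = 10.550 cm^3
Density = 11.00 / 10.550 = 1.043 g/cm^3


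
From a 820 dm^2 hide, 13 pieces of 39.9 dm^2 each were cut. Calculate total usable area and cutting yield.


Usable area = 518.7 dm^2
Yield = 63.3%


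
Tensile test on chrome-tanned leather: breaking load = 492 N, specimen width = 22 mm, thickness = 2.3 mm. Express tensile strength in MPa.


9.72 MPa

Cross-section = 22 x 2.3 = 50.6 mm^2
TS = 492 / 50.6 = 9.72 MPa
(1 N/mm^2 = 1 MPa)


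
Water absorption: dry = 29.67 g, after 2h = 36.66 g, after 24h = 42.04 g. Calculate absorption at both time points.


2h absorption = 23.6%
24h absorption = 41.7%

WA (2h) = (36.66 - 29.67) / 29.67 x 100 = 23.6%
WA (24h) = (42.04 - 29.67) / 29.67 x 100 = 41.7%


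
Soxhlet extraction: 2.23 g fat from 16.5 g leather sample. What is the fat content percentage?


Fat content = 2.23 / 16.5 x 100
Fat = 13.5%


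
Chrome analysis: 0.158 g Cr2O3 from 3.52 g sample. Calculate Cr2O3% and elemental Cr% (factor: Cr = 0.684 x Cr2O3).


Cr2O3% = 0.158 / 3.52 x 100 = 4.49%
Cr% = 4.49 x 0.684 = 3.07%


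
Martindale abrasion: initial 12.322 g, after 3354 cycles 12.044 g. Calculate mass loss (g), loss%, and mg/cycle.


Loss = 12.322 - 12.044 = 0.278 g
Loss% = 0.278 / 12.322 x 100 = 2.26%
Rate = 0.278 / 3354 x 1000 = 0.083 mg/cycle


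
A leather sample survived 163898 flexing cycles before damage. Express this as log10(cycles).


5.21


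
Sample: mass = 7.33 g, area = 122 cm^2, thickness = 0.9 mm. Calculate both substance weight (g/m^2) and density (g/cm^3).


Substance weight = 600.8 g/m^2
Density = 0.668 g/cm^3

SW = 7.33 / 122 x 10000 = 600.8 g/m^2
Volume = 122 x 0.9 / 10 = 10.98 cm^3
Density = 7.33 / 10.98 = 0.668 g/cm^3


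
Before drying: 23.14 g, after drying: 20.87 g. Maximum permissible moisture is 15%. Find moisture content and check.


MC = (23.14 - 20.87) / 23.14 x 100 = 9.8%
Maximum: 15%
Acceptable: Yes


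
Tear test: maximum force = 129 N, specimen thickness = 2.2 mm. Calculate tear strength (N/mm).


58.6 N/mm


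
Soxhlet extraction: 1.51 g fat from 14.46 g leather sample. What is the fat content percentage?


10.4%


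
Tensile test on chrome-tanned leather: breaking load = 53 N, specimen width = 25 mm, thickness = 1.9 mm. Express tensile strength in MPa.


Cross-section = 25 x 1.9 = 47.5 mm^2
TS = 53 / 47.5 = 1.12 MPa
(1 N/mm^2 = 1 MPa)


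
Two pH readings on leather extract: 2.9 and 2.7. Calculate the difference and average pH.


Difference = 0.2
Average pH = 2.80


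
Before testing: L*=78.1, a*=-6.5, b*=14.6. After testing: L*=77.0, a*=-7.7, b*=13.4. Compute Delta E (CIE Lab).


dL = 77.0 - 78.1 = -1.1
da = -7.7 - (-6.5) = -1.2
db = 13.4 - 14.6 = -1.2
dE = sqrt((-1.1)^2 + (-1.2)^2 + (-1.2)^2) = 2.02


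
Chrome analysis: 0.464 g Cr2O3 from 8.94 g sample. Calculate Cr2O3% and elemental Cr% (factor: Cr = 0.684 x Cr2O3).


Cr2O3% = 0.464 / 8.94 x 100 = 5.19%
Cr% = 5.19 x 0.684 = 3.55%


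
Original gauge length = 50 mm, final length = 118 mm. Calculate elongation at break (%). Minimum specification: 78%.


Elongation = 136.0%
Meets spec: Yes


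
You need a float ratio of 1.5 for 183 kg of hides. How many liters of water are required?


Water = hide weight x target ratio
Water = 183 x 1.5 = 274.5 L


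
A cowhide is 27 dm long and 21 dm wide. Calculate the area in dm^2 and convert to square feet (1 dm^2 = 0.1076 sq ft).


567 dm^2
61.01 sq ft

Area = 27 x 21 = 567 dm^2
Conversion: 567 x 0.1076 = 61.01 sq ft


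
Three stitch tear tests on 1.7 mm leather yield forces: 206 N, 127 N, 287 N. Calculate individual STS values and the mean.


STS1 = 206 / 1.7 = 121.2 N/mm
STS2 = 127 / 1.7 = 74.7 N/mm
STS3 = 287 / 1.7 = 168.8 N/mm
Mean = (121.2 + 74.7 + 168.8) / 3 = 121.6 N/mm


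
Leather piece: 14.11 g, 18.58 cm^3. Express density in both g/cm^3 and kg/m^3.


Density = 14.11 / 18.58 = 0.759 g/cm^3
Convert: 0.759 x 1000 = 759 kg/m^3


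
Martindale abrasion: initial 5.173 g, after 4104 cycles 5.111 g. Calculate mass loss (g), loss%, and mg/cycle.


Mass loss = 0.062 g
Loss = 1.20%
Rate = 0.015 mg/cycle

Loss = 5.173 - 5.111 = 0.062 g
Loss% = 0.062 / 5.173 x 100 = 1.20%
Rate = 0.062 / 4104 x 1000 = 0.015 mg/cycle


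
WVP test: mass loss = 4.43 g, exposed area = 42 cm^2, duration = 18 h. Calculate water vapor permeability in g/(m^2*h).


58.60 g/(m^2*h)


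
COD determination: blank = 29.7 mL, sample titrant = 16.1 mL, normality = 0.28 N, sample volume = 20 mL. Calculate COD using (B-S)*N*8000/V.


COD = (29.7 - 16.1) x 0.28 x 8000 / 20
COD = 13.6 x 0.28 x 8000 / 20
COD = 1523.2 mg/L


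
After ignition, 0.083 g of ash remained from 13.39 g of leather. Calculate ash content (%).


0.62%

Ash% = 0.083 / 13.39 x 100
Ash% = 0.62%


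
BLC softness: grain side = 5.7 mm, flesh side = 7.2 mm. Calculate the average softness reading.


Average = (5.7 + 7.2) / 2
Average = 6.45 mm


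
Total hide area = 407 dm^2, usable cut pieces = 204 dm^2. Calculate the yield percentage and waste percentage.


Yield = 204 / 407 x 100 = 50.1%
Waste = 407 - 204 = 203 dm^2
Waste% = 100 - 50.1 = 49.9%


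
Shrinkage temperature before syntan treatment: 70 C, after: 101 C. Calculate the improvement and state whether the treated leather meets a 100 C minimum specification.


Improvement = 101 - 70 = 31 C
Spec check: 101 C >= 100 C? Yes


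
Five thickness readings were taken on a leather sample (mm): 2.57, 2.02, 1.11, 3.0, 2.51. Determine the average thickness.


Sum = 2.57 + 2.02 + 1.11 + 3.0 + 2.51 = 11.21
Average = 11.21 / 5 = 2.24 mm


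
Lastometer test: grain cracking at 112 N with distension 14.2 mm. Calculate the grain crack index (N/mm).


7.9 N/mm

Grain crack index = force / distension
Index = 112 / 14.2 = 7.9 N/mm


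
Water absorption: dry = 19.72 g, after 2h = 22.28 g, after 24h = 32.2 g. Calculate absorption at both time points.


WA (2h) = (22.28 - 19.72) / 19.72 x 100 = 13.0%
WA (24h) = (32.2 - 19.72) / 19.72 x 100 = 63.3%


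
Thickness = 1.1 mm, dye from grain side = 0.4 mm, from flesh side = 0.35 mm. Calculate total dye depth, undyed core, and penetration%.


Total dyed = 0.4 + 0.35 = 0.75 mm
Undyed core = 1.1 - 0.75 = 0.35 mm
Penetration = 0.75 / 1.1 x 100 = 68.2%


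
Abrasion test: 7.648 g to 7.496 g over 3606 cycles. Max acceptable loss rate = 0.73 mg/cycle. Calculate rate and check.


Rate = 0.042 mg/cycle
Passes: Yes

Loss = 7.648 - 7.496 = 0.152 g
Rate = 0.152 g / 3606 cycles x 1000 = 0.042 mg/cycle
Max = 0.73 mg/cycle
Passes: Yes


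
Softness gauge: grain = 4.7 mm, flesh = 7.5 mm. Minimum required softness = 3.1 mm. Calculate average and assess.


Average softness = 6.10 mm
Meets requirement: Yes


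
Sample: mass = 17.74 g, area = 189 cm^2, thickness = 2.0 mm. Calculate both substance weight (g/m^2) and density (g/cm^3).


Substance weight = 938.6 g/m^2
Density = 0.469 g/cm^3


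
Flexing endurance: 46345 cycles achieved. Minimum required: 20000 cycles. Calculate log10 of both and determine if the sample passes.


Achieved: log10 = 4.67
Required: log10 = 4.30
Passes: Yes


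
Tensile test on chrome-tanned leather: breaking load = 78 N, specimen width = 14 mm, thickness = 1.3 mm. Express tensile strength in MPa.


Cross-section = 14 x 1.3 = 18.2 mm^2
TS = 78 / 18.2 = 4.29 MPa
(1 N/mm^2 = 1 MPa)


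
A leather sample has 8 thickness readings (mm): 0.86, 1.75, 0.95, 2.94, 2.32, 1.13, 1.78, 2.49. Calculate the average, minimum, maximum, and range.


Average = 1.78 mm
Min = 0.86 mm
Max = 2.94 mm
Range = 2.08 mm

Sum = 14.22
Average = 14.22 / 8 = 1.78 mm
Minimum = 0.86 mm
Maximum = 2.94 mm
Range = 2.94 - 0.86 = 2.08 mm


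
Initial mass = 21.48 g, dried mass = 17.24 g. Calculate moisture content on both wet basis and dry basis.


Moisture lost = 21.48 - 17.24 = 4.24 g
Wet basis MC = 4.24 / 21.48 x 100 = 19.7%
Dry basis MC = 4.24 / 17.24 x 100 = 24.6%


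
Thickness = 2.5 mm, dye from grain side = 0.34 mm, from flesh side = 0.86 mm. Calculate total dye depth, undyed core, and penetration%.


Total dyed = 0.34 + 0.86 = 1.20 mm
Undyed core = 2.5 - 1.20 = 1.30 mm
Penetration = 1.20 / 2.5 x 100 = 48.0%


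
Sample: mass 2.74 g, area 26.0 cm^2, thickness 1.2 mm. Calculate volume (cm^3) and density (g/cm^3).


Volume = 3.120 cm^3
Density = 0.878 g/cm^3

Thickness in cm = 1.2 / 10 = 0.12 cm
Volume = 26.0 x 0.12 = 3.120 cm^3
Density = 2.74 / 3.120 = 0.878 g/cm^3


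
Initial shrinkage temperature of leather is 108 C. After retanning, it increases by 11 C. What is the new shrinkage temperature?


New Ts = 108 + 11 = 119 C


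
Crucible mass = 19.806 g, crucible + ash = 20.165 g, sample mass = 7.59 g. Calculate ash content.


Ash mass = 0.359 g
Ash content = 4.73%


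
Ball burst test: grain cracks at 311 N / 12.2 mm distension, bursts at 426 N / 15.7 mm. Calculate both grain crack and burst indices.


Crack index = 25.5 N/mm
Burst index = 27.1 N/mm


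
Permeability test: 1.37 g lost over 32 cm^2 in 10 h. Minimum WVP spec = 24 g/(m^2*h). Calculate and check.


WVP = 1.37 / (32 x 10) x 10000 = 42.81 g/(m^2*h)
Minimum: 24 g/(m^2*h)
Meets spec: Yes


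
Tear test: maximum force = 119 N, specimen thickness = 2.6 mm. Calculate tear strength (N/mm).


45.8 N/mm

Tear strength = force / thickness
Tear = 119 / 2.6 = 45.8 N/mm


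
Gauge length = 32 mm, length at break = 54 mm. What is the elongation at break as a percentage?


68.8%

Extension = 54 - 32 = 22 mm
Elongation = 22 / 32 x 100 = 68.8%


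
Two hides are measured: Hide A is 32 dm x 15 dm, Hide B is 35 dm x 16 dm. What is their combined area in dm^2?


Hide A area = 32 x 15 = 480 dm^2
Hide B area = 35 x 16 = 560 dm^2
Total = 480 + 560 = 1040 dm^2


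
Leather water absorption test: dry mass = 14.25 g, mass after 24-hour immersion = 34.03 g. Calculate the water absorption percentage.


138.8%
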